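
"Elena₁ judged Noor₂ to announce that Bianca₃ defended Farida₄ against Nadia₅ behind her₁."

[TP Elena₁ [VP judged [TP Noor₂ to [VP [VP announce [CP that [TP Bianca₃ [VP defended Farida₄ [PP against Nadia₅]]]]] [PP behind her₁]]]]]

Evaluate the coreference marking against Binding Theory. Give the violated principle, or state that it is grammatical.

grammatical

The two coindexed NPs are *Elena₁* and *her₁*.
*her₁* is a pronoun; its binding domain is the embedded TP, whose subject is Noor₂. Within that domain it is c-commanded only by *Noor₂*, which carries a different index — the pronoun is free locally, so Principle B holds.
*Elena₁* is an R-expression; *her₁* does not c-command it, and no other NP shares its index, so Principle C is satisfied.
All principles are respected.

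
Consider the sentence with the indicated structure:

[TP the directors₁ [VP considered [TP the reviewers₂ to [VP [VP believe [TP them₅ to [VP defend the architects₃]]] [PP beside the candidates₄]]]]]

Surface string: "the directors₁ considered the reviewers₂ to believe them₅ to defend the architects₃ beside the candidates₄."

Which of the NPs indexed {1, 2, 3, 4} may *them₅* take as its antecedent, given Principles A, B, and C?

*them* is a pronoun, so Principle B applies: it must be free in its binding domain.
Binding domain of *them₅*: the embedded TP, whose subject is the reviewers₂.
*the directors₁* c-commands the pronoun but from outside its binding domain, and is not c-commanded by it → coindexation permitted.
*the reviewers₂* c-commands the pronoun within its binding domain → coindexation would violate Principle B.
*the architects₃*: the pronoun c-commands this R-expression → coindexation would violate Principle C on *the architects₃*.
*the candidates₄* and the pronoun do not c-command one another → neither Principle B nor Principle C is at stake; coindexation permitted.

{1, 4}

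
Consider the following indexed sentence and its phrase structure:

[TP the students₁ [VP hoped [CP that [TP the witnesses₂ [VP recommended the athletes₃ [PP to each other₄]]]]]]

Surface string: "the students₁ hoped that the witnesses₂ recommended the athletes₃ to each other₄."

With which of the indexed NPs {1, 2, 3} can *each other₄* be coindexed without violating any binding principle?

{2, 3}

*each other* is an anaphor, so Principle A applies: it must be bound in its binding domain.
Binding domain of *each other₄*: the embedded TP, whose subject is the witnesses₂.
*the students₁* c-commands the anaphor but is outside its binding domain → cannot satisfy Principle A.
*the witnesses₂* c-commands the anaphor within its binding domain → licit binder.
*the athletes₃* c-commands the anaphor within its binding domain → licit binder.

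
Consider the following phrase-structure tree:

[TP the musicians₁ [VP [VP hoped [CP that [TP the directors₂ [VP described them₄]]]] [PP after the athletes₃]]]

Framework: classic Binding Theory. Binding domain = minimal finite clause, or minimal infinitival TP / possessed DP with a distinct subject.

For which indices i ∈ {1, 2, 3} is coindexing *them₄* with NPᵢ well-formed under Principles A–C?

{1, 3}

*them* is a pronoun, so Principle B applies: it must be free in its binding domain.
Binding domain of *them₄*: the embedded TP, whose subject is the directors₂.
*the musicians₁* c-commands the pronoun but from outside its binding domain, and is not c-commanded by it → coindexation permitted.
*the directors₂* c-commands the pronoun within its binding domain → coindexation would violate Principle B.
*the athletes₃* and the pronoun do not c-command one another → neither Principle B nor Principle C is at stake; coindexation permitted.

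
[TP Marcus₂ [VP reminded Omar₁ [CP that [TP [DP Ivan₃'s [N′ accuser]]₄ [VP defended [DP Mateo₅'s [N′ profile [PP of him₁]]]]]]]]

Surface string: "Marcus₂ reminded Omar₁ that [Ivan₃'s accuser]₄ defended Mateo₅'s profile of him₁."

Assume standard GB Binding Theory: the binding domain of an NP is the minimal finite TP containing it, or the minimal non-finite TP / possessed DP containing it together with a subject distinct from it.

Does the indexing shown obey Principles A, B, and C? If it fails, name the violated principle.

The two coindexed NPs are *Omar₁* and *him₁*.
*him₁* is a pronoun; its binding domain is the possessed DP, whose subject is Mateo₅. Within that domain it is c-commanded only by *Mateo₅*, which carries a different index — the pronoun is free locally, so Principle B holds.
*Omar₁* is an R-expression; *him₁* does not c-command it, and no other NP shares its index, so Principle C is satisfied.
All principles are respected.

grammatical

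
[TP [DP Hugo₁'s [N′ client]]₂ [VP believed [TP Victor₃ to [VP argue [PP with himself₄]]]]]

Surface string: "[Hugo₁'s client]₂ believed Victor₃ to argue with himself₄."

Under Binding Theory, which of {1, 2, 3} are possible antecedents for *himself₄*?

*himself* is an anaphor, so Principle A applies: it must be bound in its binding domain.
Binding domain of *himself₄*: the embedded TP, whose subject is Victor₃.
*Hugo₁* does not c-command the anaphor → cannot bind it.
*[Hugo₁'s client]₂* c-commands the anaphor but is outside its binding domain → cannot satisfy Principle A.
*Victor₃* c-commands the anaphor within its binding domain → licit binder.

{3}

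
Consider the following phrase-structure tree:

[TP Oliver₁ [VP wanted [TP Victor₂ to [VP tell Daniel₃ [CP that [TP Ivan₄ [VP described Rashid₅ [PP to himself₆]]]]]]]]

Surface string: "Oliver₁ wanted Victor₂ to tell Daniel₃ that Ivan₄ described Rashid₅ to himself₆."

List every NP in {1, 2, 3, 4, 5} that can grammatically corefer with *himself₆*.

{4, 5}

*himself* is an anaphor, so Principle A applies: it must be bound in its binding domain.
Binding domain of *himself₆*: the embedded TP, whose subject is Ivan₄.
*Oliver₁* c-commands the anaphor but is outside its binding domain → cannot satisfy Principle A.
*Victor₂* c-commands the anaphor but is outside its binding domain → cannot satisfy Principle A.
*Daniel₃* c-commands the anaphor but is outside its binding domain → cannot satisfy Principle A.
*Ivan₄* c-commands the anaphor within its binding domain → licit binder.
*Rashid₅* c-commands the anaphor within its binding domain → licit binder.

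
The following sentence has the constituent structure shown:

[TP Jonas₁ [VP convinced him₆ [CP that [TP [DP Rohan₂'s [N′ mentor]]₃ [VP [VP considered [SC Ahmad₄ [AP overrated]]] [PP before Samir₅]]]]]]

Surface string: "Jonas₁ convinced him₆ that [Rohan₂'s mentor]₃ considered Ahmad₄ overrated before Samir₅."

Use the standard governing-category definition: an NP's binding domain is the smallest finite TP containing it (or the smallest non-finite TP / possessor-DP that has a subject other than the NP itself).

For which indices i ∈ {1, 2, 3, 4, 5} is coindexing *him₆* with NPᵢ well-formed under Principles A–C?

*him* is a pronoun, so Principle B applies: it must be free in its binding domain.
Binding domain of *him₆*: the matrix TP, whose subject is Jonas₁.
*Jonas₁* c-commands the pronoun within its binding domain → coindexation would violate Principle B.
*Rohan₂*: the pronoun c-commands this R-expression → coindexation would violate Principle C on *Rohan₂*.
*[Rohan₂'s mentor]₃*: the pronoun c-commands this R-expression → coindexation would violate Principle C on *[Rohan₂'s mentor]₃*.
*Ahmad₄*: the pronoun c-commands this R-expression → coindexation would violate Principle C on *Ahmad₄*.
*Samir₅*: the pronoun c-commands this R-expression → coindexation would violate Principle C on *Samir₅*.

none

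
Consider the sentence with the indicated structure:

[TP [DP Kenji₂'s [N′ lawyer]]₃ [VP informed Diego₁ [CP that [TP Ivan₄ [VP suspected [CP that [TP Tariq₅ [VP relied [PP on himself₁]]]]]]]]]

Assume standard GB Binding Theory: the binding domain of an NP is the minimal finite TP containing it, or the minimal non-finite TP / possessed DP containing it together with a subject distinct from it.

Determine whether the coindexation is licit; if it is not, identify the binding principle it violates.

Principle A

The two coindexed NPs are *Diego₁* and *himself₁*.
*himself₁* is an anaphor. Principle A requires it to be bound within its binding domain — the embedded TP, whose subject is Tariq₅.
Within that domain it is c-commanded by *Tariq₅*, which does not share its index.
*Diego₁* does c-command the anaphor, but from outside its binding domain.
The anaphor is unbound in its domain → Principle A violation.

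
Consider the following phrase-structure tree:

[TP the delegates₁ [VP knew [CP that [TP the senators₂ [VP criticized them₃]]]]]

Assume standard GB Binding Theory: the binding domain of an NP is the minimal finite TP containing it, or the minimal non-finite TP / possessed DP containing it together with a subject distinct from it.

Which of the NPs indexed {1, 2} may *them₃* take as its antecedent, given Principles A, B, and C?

*them* is a pronoun, so Principle B applies: it must be free in its binding domain.
Binding domain of *them₃*: the embedded TP, whose subject is the senators₂.
*the delegates₁* c-commands the pronoun but from outside its binding domain, and is not c-commanded by it → coindexation permitted.
*the senators₂* c-commands the pronoun within its binding domain → coindexation would violate Principle B.

{1}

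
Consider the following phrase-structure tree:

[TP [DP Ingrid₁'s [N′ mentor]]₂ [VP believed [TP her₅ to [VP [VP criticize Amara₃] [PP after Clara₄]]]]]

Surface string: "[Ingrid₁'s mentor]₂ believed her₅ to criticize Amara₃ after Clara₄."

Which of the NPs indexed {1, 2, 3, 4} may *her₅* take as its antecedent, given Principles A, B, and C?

*her* is a pronoun, so Principle B applies: it must be free in its binding domain.
Binding domain of *her₅*: the matrix TP, whose subject is [Ingrid₁'s mentor]₂.
*Ingrid₁* and the pronoun do not c-command one another → neither Principle B nor Principle C is at stake; coindexation permitted.
*[Ingrid₁'s mentor]₂* c-commands the pronoun within its binding domain → coindexation would violate Principle B.
*Amara₃*: the pronoun c-commands this R-expression → coindexation would violate Principle C on *Amara₃*.
*Clara₄*: the pronoun c-commands this R-expression → coindexation would violate Principle C on *Clara₄*.

{1}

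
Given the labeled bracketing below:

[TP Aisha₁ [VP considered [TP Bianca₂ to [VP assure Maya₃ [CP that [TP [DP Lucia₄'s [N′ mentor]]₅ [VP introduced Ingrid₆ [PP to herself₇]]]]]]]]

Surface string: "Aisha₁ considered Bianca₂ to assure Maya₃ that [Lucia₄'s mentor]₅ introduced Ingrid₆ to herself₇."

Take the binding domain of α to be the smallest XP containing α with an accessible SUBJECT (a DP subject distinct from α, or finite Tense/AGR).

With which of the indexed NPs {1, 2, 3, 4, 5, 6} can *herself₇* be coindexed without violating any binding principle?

{5, 6}

*herself* is an anaphor, so Principle A applies: it must be bound in its binding domain.
Binding domain of *herself₇*: the embedded TP, whose subject is [Lucia₄'s mentor]₅.
*Aisha₁* c-commands the anaphor but is outside its binding domain → cannot satisfy Principle A.
*Bianca₂* c-commands the anaphor but is outside its binding domain → cannot satisfy Principle A.
*Maya₃* c-commands the anaphor but is outside its binding domain → cannot satisfy Principle A.
*Lucia₄* does not c-command the anaphor → cannot bind it.
*[Lucia₄'s mentor]₅* c-commands the anaphor within its binding domain → licit binder.
*Ingrid₆* c-commands the anaphor within its binding domain → licit binder.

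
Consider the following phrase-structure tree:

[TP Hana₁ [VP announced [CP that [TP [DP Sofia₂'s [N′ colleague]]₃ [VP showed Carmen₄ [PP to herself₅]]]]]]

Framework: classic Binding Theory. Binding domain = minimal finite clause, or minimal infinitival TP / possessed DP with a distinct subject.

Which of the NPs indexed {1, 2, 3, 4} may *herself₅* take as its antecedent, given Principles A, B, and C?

{3, 4}

*herself* is an anaphor, so Principle A applies: it must be bound in its binding domain.
Binding domain of *herself₅*: the embedded TP, whose subject is [Sofia₂'s colleague]₃.
*Hana₁* c-commands the anaphor but is outside its binding domain → cannot satisfy Principle A.
*Sofia₂* does not c-command the anaphor → cannot bind it.
*[Sofia₂'s colleague]₃* c-commands the anaphor within its binding domain → licit binder.
*Carmen₄* c-commands the anaphor within its binding domain → licit binder.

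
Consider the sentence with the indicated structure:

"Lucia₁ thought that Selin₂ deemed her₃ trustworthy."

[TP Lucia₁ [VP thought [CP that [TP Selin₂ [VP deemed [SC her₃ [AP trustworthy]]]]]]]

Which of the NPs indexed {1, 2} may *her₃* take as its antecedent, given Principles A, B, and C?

*her* is a pronoun, so Principle B applies: it must be free in its binding domain.
Binding domain of *her₃*: the embedded TP, whose subject is Selin₂.
*Lucia₁* c-commands the pronoun but from outside its binding domain, and is not c-commanded by it → coindexation permitted.
*Selin₂* c-commands the pronoun within its binding domain → coindexation would violate Principle B.

{1}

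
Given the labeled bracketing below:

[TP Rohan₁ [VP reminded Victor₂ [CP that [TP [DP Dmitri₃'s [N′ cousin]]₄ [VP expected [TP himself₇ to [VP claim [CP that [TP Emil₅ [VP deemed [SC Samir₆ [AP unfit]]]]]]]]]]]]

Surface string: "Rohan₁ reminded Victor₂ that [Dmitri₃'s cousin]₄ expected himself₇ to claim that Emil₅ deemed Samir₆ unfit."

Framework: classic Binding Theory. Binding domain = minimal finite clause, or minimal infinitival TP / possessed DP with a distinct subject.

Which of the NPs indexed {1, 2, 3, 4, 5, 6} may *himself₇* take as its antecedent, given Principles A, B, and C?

*himself* is an anaphor, so Principle A applies: it must be bound in its binding domain.
Binding domain of *himself₇*: the embedded TP, whose subject is [Dmitri₃'s cousin]₄.
*Rohan₁* c-commands the anaphor but is outside its binding domain → cannot satisfy Principle A.
*Victor₂* c-commands the anaphor but is outside its binding domain → cannot satisfy Principle A.
*Dmitri₃* does not c-command the anaphor → cannot bind it.
*[Dmitri₃'s cousin]₄* c-commands the anaphor within its binding domain → licit binder.
*Emil₅* does not c-command the anaphor → cannot bind it.
*Samir₆* does not c-command the anaphor → cannot bind it.

{4}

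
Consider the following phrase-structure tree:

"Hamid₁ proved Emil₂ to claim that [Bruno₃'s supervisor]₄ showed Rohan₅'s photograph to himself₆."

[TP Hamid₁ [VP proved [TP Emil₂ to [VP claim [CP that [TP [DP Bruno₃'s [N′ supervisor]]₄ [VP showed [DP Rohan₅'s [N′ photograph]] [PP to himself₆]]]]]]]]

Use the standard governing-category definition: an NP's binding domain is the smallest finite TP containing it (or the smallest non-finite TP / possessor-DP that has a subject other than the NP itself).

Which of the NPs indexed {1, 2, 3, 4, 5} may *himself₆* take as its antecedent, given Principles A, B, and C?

*himself* is an anaphor, so Principle A applies: it must be bound in its binding domain.
Binding domain of *himself₆*: the embedded TP, whose subject is [Bruno₃'s supervisor]₄.
*Hamid₁* c-commands the anaphor but is outside its binding domain → cannot satisfy Principle A.
*Emil₂* c-commands the anaphor but is outside its binding domain → cannot satisfy Principle A.
*Bruno₃* does not c-command the anaphor → cannot bind it.
*[Bruno₃'s supervisor]₄* c-commands the anaphor within its binding domain → licit binder.
*Rohan₅* does not c-command the anaphor → cannot bind it.

{4}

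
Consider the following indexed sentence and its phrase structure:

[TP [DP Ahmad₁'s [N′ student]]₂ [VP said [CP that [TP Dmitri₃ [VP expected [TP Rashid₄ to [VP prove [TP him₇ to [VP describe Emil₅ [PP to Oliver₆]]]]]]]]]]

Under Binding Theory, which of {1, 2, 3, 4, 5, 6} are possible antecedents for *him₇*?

{1, 2, 3}

*him* is a pronoun, so Principle B applies: it must be free in its binding domain.
Binding domain of *him₇*: the embedded TP, whose subject is Rashid₄.
*Ahmad₁* and the pronoun do not c-command one another → neither Principle B nor Principle C is at stake; coindexation permitted.
*[Ahmad₁'s student]₂* c-commands the pronoun but from outside its binding domain, and is not c-commanded by it → coindexation permitted.
*Dmitri₃* c-commands the pronoun but from outside its binding domain, and is not c-commanded by it → coindexation permitted.
*Rashid₄* c-commands the pronoun within its binding domain → coindexation would violate Principle B.
*Emil₅*: the pronoun c-commands this R-expression → coindexation would violate Principle C on *Emil₅*.
*Oliver₆*: the pronoun c-commands this R-expression → coindexation would violate Principle C on *Oliver₆*.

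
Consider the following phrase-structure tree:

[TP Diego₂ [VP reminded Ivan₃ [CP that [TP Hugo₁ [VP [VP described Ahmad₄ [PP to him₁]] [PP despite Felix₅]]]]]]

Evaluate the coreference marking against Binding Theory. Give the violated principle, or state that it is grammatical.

Principle B

The two coindexed NPs are *Hugo₁* and *him₁*.
*him₁* is a pronoun. Its binding domain is the embedded TP, whose subject is Hugo₁.
*Hugo₁* c-commands it within that domain and carries the same index.
The pronoun is locally bound → Principle B violation.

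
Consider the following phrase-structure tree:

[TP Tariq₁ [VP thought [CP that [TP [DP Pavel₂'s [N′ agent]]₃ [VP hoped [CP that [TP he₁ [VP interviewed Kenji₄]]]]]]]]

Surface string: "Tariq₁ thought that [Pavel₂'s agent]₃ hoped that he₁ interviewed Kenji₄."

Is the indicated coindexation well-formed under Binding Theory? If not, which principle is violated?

grammatical

The two coindexed NPs are *Tariq₁* and *he₁*.
*he₁* is a pronoun; nothing c-commands it within its binding domain (the embedded TP.), so Principle B holds trivially.
*Tariq₁* is an R-expression; *he₁* does not c-command it, and no other NP shares its index, so Principle C is satisfied.
All principles are respected.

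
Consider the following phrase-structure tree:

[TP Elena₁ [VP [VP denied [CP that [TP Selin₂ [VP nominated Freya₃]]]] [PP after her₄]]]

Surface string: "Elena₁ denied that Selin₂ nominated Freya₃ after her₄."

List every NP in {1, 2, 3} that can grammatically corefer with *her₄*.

{2, 3}

*her* is a pronoun, so Principle B applies: it must be free in its binding domain.
Binding domain of *her₄*: the matrix TP, whose subject is Elena₁.
*Elena₁* c-commands the pronoun within its binding domain → coindexation would violate Principle B.
*Selin₂* and the pronoun do not c-command one another → neither Principle B nor Principle C is at stake; coindexation permitted.
*Freya₃* and the pronoun do not c-command one another → neither Principle B nor Principle C is at stake; coindexation permitted.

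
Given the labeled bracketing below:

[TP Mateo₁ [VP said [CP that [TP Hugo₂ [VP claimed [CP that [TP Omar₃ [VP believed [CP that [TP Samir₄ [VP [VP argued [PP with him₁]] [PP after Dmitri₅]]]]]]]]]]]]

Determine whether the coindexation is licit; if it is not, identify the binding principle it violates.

The two coindexed NPs are *Mateo₁* and *him₁*.
*him₁* is a pronoun; its binding domain is the embedded TP, whose subject is Samir₄. Within that domain it is c-commanded only by *Samir₄*, which carries a different index — the pronoun is free locally, so Principle B holds.
*Mateo₁* is an R-expression; *him₁* does not c-command it, and no other NP shares its index, so Principle C is satisfied.
All principles are respected.

grammatical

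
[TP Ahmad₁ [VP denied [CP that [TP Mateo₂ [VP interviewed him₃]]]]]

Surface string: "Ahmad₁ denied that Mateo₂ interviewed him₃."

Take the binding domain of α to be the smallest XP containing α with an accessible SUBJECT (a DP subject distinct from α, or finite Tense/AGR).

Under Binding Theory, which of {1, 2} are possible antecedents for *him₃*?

*him* is a pronoun, so Principle B applies: it must be free in its binding domain.
Binding domain of *him₃*: the embedded TP, whose subject is Mateo₂.
*Ahmad₁* c-commands the pronoun but from outside its binding domain, and is not c-commanded by it → coindexation permitted.
*Mateo₂* c-commands the pronoun within its binding domain → coindexation would violate Principle B.

{1}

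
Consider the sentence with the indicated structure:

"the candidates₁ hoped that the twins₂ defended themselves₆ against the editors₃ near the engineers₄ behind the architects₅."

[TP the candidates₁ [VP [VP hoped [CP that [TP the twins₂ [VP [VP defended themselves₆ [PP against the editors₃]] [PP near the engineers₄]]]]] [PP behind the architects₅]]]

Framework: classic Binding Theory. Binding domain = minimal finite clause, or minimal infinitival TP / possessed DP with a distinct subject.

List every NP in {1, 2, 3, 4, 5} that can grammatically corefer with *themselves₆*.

{2}

*themselves* is an anaphor, so Principle A applies: it must be bound in its binding domain.
Binding domain of *themselves₆*: the embedded TP, whose subject is the twins₂.
*the candidates₁* c-commands the anaphor but is outside its binding domain → cannot satisfy Principle A.
*the twins₂* c-commands the anaphor within its binding domain → licit binder.
*the editors₃* does not c-command the anaphor → cannot bind it.
*the engineers₄* does not c-command the anaphor → cannot bind it.
*the architects₅* does not c-command the anaphor → cannot bind it.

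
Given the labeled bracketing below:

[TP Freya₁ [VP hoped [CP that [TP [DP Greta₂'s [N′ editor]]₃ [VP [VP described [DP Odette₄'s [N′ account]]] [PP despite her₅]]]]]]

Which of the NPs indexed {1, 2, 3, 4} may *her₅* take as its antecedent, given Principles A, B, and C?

*her* is a pronoun, so Principle B applies: it must be free in its binding domain.
Binding domain of *her₅*: the embedded TP, whose subject is [Greta₂'s editor]₃.
*Freya₁* c-commands the pronoun but from outside its binding domain, and is not c-commanded by it → coindexation permitted.
*Greta₂* and the pronoun do not c-command one another → neither Principle B nor Principle C is at stake; coindexation permitted.
*[Greta₂'s editor]₃* c-commands the pronoun within its binding domain → coindexation would violate Principle B.
*Odette₄* and the pronoun do not c-command one another → neither Principle B nor Principle C is at stake; coindexation permitted.

{1, 2, 4}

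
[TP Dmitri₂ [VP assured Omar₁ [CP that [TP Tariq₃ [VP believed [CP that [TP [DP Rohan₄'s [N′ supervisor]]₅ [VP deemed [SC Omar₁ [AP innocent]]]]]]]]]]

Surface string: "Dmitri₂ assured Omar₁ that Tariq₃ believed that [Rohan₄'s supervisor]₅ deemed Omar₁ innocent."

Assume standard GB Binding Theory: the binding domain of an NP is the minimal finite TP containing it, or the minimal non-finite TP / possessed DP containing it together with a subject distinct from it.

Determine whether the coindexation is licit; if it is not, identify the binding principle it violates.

The two coindexed NPs are *Omar₁* (the lower occurrence) and *Omar₁* (the higher occurrence).
*Omar₁* (the lower occurrence) is an R-expression. Principle C requires it to be free everywhere.
*Omar₁* (the higher occurrence) c-commands it and carries the same index.
The R-expression is bound → Principle C violation.

Principle C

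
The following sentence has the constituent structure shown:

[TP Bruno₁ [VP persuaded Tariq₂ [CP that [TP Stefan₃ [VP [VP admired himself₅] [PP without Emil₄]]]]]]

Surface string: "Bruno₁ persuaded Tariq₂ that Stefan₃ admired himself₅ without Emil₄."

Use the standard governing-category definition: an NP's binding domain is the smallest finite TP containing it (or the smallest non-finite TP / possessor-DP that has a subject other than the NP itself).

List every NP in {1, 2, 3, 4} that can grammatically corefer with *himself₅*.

*himself* is an anaphor, so Principle A applies: it must be bound in its binding domain.
Binding domain of *himself₅*: the embedded TP, whose subject is Stefan₃.
*Bruno₁* c-commands the anaphor but is outside its binding domain → cannot satisfy Principle A.
*Tariq₂* c-commands the anaphor but is outside its binding domain → cannot satisfy Principle A.
*Stefan₃* c-commands the anaphor within its binding domain → licit binder.
*Emil₄* does not c-command the anaphor → cannot bind it.

{3}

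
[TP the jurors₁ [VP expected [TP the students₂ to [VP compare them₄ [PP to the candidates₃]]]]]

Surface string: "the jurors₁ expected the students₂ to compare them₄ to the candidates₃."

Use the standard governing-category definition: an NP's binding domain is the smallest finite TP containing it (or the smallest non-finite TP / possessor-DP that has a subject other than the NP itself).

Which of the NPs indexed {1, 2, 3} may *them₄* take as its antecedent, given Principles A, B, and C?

{1}

*them* is a pronoun, so Principle B applies: it must be free in its binding domain.
Binding domain of *them₄*: the embedded TP, whose subject is the students₂.
*the jurors₁* c-commands the pronoun but from outside its binding domain, and is not c-commanded by it → coindexation permitted.
*the students₂* c-commands the pronoun within its binding domain → coindexation would violate Principle B.
*the candidates₃*: the pronoun c-commands this R-expression → coindexation would violate Principle C on *the candidates₃*.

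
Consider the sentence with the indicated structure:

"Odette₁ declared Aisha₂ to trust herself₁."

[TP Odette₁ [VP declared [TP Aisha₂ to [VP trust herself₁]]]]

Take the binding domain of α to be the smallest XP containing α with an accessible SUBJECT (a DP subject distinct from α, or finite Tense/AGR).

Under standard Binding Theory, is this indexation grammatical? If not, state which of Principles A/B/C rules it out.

Principle A

The two coindexed NPs are *Odette₁* and *herself₁*.
*herself₁* is an anaphor. Principle A requires it to be bound within its binding domain — the embedded TP, whose subject is Aisha₂.
Within that domain it is c-commanded by *Aisha₂*, which does not share its index.
*Odette₁* does c-command the anaphor, but from outside its binding domain.
The anaphor is unbound in its domain → Principle A violation.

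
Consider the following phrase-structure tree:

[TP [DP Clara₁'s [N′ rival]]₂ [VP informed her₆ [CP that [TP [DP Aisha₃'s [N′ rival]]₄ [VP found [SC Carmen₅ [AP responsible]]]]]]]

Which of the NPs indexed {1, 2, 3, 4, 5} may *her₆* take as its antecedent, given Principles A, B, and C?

*her* is a pronoun, so Principle B applies: it must be free in its binding domain.
Binding domain of *her₆*: the matrix TP, whose subject is [Clara₁'s rival]₂.
*Clara₁* and the pronoun do not c-command one another → neither Principle B nor Principle C is at stake; coindexation permitted.
*[Clara₁'s rival]₂* c-commands the pronoun within its binding domain → coindexation would violate Principle B.
*Aisha₃*: the pronoun c-commands this R-expression → coindexation would violate Principle C on *Aisha₃*.
*[Aisha₃'s rival]₄*: the pronoun c-commands this R-expression → coindexation would violate Principle C on *[Aisha₃'s rival]₄*.
*Carmen₅*: the pronoun c-commands this R-expression → coindexation would violate Principle C on *Carmen₅*.

{1}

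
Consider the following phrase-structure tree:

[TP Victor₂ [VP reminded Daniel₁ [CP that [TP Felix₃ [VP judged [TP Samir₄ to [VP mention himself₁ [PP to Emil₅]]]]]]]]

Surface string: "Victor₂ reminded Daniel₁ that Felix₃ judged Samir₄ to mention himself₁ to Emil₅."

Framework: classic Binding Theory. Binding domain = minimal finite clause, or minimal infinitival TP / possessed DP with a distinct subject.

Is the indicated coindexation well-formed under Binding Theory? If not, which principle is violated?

The two coindexed NPs are *Daniel₁* and *himself₁*.
*himself₁* is an anaphor. Principle A requires it to be bound within its binding domain — the embedded TP, whose subject is Samir₄.
Within that domain it is c-commanded by *Samir₄*, which does not share its index.
*Daniel₁* does c-command the anaphor, but from outside its binding domain.
The anaphor is unbound in its domain → Principle A violation.

Principle A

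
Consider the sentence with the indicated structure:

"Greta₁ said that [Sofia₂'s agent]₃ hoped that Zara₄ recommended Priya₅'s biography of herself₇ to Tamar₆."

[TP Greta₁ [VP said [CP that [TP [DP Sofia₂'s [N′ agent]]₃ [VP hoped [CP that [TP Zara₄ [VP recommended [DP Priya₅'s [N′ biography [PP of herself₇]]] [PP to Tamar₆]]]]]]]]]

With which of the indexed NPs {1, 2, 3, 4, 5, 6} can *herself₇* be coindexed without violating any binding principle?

{5}

*herself* is an anaphor, so Principle A applies: it must be bound in its binding domain.
Binding domain of *herself₇*: the possessed DP, whose subject is Priya₅.
*Greta₁* c-commands the anaphor but is outside its binding domain → cannot satisfy Principle A.
*Sofia₂* does not c-command the anaphor → cannot bind it.
*[Sofia₂'s agent]₃* c-commands the anaphor but is outside its binding domain → cannot satisfy Principle A.
*Zara₄* c-commands the anaphor but is outside its binding domain → cannot satisfy Principle A.
*Priya₅* c-commands the anaphor within its binding domain → licit binder.
*Tamar₆* does not c-command the anaphor → cannot bind it.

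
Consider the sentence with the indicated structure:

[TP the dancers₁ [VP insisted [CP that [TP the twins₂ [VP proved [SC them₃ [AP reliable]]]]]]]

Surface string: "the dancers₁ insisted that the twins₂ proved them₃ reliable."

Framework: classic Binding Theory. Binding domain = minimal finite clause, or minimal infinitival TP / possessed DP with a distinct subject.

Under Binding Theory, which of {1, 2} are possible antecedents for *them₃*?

*them* is a pronoun, so Principle B applies: it must be free in its binding domain.
Binding domain of *them₃*: the embedded TP, whose subject is the twins₂.
*the dancers₁* c-commands the pronoun but from outside its binding domain, and is not c-commanded by it → coindexation permitted.
*the twins₂* c-commands the pronoun within its binding domain → coindexation would violate Principle B.

{1}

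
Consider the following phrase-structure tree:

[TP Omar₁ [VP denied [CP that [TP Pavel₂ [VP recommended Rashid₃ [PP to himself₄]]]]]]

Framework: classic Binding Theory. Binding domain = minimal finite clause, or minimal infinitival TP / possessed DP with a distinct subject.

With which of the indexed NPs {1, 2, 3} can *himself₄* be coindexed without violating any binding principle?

{2, 3}

*himself* is an anaphor, so Principle A applies: it must be bound in its binding domain.
Binding domain of *himself₄*: the embedded TP, whose subject is Pavel₂.
*Omar₁* c-commands the anaphor but is outside its binding domain → cannot satisfy Principle A.
*Pavel₂* c-commands the anaphor within its binding domain → licit binder.
*Rashid₃* c-commands the anaphor within its binding domain → licit binder.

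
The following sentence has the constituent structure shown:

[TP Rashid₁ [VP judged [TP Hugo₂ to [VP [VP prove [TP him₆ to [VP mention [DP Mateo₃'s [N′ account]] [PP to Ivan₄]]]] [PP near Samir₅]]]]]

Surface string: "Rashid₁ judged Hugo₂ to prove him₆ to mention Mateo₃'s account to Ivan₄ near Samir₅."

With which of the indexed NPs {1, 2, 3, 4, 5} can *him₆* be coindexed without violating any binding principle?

{1, 5}

*him* is a pronoun, so Principle B applies: it must be free in its binding domain.
Binding domain of *him₆*: the embedded TP, whose subject is Hugo₂.
*Rashid₁* c-commands the pronoun but from outside its binding domain, and is not c-commanded by it → coindexation permitted.
*Hugo₂* c-commands the pronoun within its binding domain → coindexation would violate Principle B.
*Mateo₃*: the pronoun c-commands this R-expression → coindexation would violate Principle C on *Mateo₃*.
*Ivan₄*: the pronoun c-commands this R-expression → coindexation would violate Principle C on *Ivan₄*.
*Samir₅* and the pronoun do not c-command one another → neither Principle B nor Principle C is at stake; coindexation permitted.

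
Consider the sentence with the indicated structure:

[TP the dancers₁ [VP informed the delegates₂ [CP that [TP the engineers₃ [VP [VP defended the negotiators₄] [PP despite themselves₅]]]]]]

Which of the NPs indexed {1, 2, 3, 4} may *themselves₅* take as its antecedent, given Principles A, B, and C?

{3}

*themselves* is an anaphor, so Principle A applies: it must be bound in its binding domain.
Binding domain of *themselves₅*: the embedded TP, whose subject is the engineers₃.
*the dancers₁* c-commands the anaphor but is outside its binding domain → cannot satisfy Principle A.
*the delegates₂* c-commands the anaphor but is outside its binding domain → cannot satisfy Principle A.
*the engineers₃* c-commands the anaphor within its binding domain → licit binder.
*the negotiators₄* does not c-command the anaphor → cannot bind it.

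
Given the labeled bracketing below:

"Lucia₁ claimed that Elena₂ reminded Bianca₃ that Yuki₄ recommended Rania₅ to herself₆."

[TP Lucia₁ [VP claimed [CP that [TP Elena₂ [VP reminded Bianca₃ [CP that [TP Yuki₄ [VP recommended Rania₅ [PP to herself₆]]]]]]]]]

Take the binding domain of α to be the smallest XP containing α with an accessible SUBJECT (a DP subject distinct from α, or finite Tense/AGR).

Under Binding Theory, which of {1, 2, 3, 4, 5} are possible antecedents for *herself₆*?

{4, 5}

*herself* is an anaphor, so Principle A applies: it must be bound in its binding domain.
Binding domain of *herself₆*: the embedded TP, whose subject is Yuki₄.
*Lucia₁* c-commands the anaphor but is outside its binding domain → cannot satisfy Principle A.
*Elena₂* c-commands the anaphor but is outside its binding domain → cannot satisfy Principle A.
*Bianca₃* c-commands the anaphor but is outside its binding domain → cannot satisfy Principle A.
*Yuki₄* c-commands the anaphor within its binding domain → licit binder.
*Rania₅* c-commands the anaphor within its binding domain → licit binder.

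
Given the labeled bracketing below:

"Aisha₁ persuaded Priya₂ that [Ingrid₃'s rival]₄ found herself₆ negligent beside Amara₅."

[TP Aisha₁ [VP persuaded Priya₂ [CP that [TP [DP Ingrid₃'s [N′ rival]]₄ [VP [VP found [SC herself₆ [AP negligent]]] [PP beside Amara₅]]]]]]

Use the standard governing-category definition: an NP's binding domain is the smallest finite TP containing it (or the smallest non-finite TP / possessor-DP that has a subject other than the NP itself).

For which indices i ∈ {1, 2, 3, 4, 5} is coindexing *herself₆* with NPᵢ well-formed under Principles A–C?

*herself* is an anaphor, so Principle A applies: it must be bound in its binding domain.
Binding domain of *herself₆*: the embedded TP, whose subject is [Ingrid₃'s rival]₄.
*Aisha₁* c-commands the anaphor but is outside its binding domain → cannot satisfy Principle A.
*Priya₂* c-commands the anaphor but is outside its binding domain → cannot satisfy Principle A.
*Ingrid₃* does not c-command the anaphor → cannot bind it.
*[Ingrid₃'s rival]₄* c-commands the anaphor within its binding domain → licit binder.
*Amara₅* does not c-command the anaphor → cannot bind it.

{4}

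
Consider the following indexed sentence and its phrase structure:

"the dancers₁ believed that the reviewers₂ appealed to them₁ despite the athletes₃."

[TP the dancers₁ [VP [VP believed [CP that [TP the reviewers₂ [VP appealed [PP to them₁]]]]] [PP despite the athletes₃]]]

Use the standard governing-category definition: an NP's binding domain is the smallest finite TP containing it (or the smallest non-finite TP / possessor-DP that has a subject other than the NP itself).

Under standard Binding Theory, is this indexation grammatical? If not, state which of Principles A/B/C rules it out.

The two coindexed NPs are *the dancers₁* and *them₁*.
*them₁* is a pronoun; its binding domain is the embedded TP, whose subject is the reviewers₂. Within that domain it is c-commanded only by *the reviewers₂*, which carries a different index — the pronoun is free locally, so Principle B holds.
*the dancers₁* is an R-expression; *them₁* does not c-command it, and no other NP shares its index, so Principle C is satisfied.
All principles are respected.

grammatical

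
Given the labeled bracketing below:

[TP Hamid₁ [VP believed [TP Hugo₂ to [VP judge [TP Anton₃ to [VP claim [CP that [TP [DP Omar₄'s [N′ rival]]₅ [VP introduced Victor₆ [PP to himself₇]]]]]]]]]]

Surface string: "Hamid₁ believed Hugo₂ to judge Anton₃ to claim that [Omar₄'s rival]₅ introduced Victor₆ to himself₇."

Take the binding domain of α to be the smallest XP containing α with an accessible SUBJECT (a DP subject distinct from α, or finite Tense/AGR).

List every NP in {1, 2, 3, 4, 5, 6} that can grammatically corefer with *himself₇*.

*himself* is an anaphor, so Principle A applies: it must be bound in its binding domain.
Binding domain of *himself₇*: the embedded TP, whose subject is [Omar₄'s rival]₅.
*Hamid₁* c-commands the anaphor but is outside its binding domain → cannot satisfy Principle A.
*Hugo₂* c-commands the anaphor but is outside its binding domain → cannot satisfy Principle A.
*Anton₃* c-commands the anaphor but is outside its binding domain → cannot satisfy Principle A.
*Omar₄* does not c-command the anaphor → cannot bind it.
*[Omar₄'s rival]₅* c-commands the anaphor within its binding domain → licit binder.
*Victor₆* c-commands the anaphor within its binding domain → licit binder.

{5, 6}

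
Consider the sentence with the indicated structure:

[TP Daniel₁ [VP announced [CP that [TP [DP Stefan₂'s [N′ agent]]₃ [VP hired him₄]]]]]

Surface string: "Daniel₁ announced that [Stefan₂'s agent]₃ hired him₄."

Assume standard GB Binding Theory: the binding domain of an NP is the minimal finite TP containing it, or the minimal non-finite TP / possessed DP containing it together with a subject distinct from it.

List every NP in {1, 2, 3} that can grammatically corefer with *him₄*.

{1, 2}

*him* is a pronoun, so Principle B applies: it must be free in its binding domain.
Binding domain of *him₄*: the embedded TP, whose subject is [Stefan₂'s agent]₃.
*Daniel₁* c-commands the pronoun but from outside its binding domain, and is not c-commanded by it → coindexation permitted.
*Stefan₂* and the pronoun do not c-command one another → neither Principle B nor Principle C is at stake; coindexation permitted.
*[Stefan₂'s agent]₃* c-commands the pronoun within its binding domain → coindexation would violate Principle B.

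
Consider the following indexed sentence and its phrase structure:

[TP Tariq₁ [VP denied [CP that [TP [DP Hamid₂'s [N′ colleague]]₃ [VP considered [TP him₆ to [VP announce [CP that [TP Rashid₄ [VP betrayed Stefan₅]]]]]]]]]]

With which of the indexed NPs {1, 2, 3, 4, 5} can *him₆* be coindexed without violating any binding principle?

{1, 2}

*him* is a pronoun, so Principle B applies: it must be free in its binding domain.
Binding domain of *him₆*: the embedded TP, whose subject is [Hamid₂'s colleague]₃.
*Tariq₁* c-commands the pronoun but from outside its binding domain, and is not c-commanded by it → coindexation permitted.
*Hamid₂* and the pronoun do not c-command one another → neither Principle B nor Principle C is at stake; coindexation permitted.
*[Hamid₂'s colleague]₃* c-commands the pronoun within its binding domain → coindexation would violate Principle B.
*Rashid₄*: the pronoun c-commands this R-expression → coindexation would violate Principle C on *Rashid₄*.
*Stefan₅*: the pronoun c-commands this R-expression → coindexation would violate Principle C on *Stefan₅*.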